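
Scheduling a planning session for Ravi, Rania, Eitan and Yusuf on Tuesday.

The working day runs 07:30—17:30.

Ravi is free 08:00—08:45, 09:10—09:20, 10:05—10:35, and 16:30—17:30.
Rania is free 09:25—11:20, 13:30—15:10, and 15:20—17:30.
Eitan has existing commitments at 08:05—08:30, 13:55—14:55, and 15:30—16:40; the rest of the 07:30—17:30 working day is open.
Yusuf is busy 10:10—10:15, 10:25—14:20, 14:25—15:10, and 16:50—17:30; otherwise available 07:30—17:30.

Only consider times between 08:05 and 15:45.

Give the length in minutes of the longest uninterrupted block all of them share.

10 minutes

Eitan free within 07:30–17:30: 07:30–08:05, 08:30–13:55, 14:55–15:30, 16:40–17:30.
Yusuf free within 07:30–17:30: 07:30–10:10, 10:15–10:25, 14:20–14:25, 15:10–16:50.
Ravi ∩ Rania: 10:05–10:35, 16:30–17:30.
Ravi ∩ Rania ∩ Eitan: 10:05–10:35, 16:40–17:30.
Ravi ∩ Rania ∩ Eitan ∩ Yusuf: 10:05–10:10, 10:15–10:25, 16:40–16:50.
Restricted to 08:05–15:45: 10:05–10:10, 10:15–10:25.
Common window lengths: 5, 10 min; longest is 10.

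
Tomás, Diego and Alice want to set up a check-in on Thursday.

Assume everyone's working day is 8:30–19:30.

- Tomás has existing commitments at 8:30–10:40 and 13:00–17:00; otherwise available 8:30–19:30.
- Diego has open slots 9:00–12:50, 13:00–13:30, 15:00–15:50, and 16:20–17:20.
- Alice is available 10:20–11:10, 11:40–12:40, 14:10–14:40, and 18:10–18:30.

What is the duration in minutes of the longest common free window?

60 minutes

Tomás free within 08:30–19:30: 10:40–13:00, 17:00–19:30.
Tomás ∩ Diego: 10:40–12:50, 17:00–17:20.
Tomás ∩ Diego ∩ Alice: 10:40–11:10, 11:40–12:40.
Common window lengths: 30, 60 min; longest is 60.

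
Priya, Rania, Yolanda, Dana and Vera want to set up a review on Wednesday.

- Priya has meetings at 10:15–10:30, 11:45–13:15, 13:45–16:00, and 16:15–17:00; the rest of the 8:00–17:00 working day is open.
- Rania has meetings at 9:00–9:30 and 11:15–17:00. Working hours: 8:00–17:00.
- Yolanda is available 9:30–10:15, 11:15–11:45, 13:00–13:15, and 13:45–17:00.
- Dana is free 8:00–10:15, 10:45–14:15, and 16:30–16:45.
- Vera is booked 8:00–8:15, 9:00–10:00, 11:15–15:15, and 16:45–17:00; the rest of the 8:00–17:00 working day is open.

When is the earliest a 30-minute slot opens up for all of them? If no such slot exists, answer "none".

none

Priya free within 08:00–17:00: 08:00–10:15, 10:30–11:45, 13:15–13:45, 16:00–16:15.
Rania free within 08:00–17:00: 08:00–09:00, 09:30–11:15.
Vera free within 08:00–17:00: 08:15–09:00, 10:00–11:15, 15:15–16:45.
Priya ∩ Rania: 08:00–09:00, 09:30–10:15, 10:30–11:15.
Priya ∩ Rania ∩ Yolanda: 09:30–10:15.
Priya ∩ Rania ∩ Yolanda ∩ Dana: 09:30–10:15.
Priya ∩ Rania ∩ Yolanda ∩ Dana ∩ Vera: 10:00–10:15.
Windows ≥ 30 min: (none).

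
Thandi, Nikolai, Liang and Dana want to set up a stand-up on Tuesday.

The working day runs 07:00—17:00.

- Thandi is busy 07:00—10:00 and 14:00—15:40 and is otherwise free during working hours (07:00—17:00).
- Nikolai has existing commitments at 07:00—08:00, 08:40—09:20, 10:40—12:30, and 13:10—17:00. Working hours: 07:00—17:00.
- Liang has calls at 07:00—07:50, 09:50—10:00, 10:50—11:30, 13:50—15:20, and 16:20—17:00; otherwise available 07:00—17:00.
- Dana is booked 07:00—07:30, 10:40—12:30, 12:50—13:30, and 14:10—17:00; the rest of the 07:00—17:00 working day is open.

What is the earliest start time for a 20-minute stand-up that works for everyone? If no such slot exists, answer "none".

10:00

Thandi free within 07:00–17:00: 10:00–14:00, 15:40–17:00.
Nikolai free within 07:00–17:00: 08:00–08:40, 09:20–10:40, 12:30–13:10.
Liang free within 07:00–17:00: 07:50–09:50, 10:00–10:50, 11:30–13:50, 15:20–16:20.
Dana free within 07:00–17:00: 07:30–10:40, 12:30–12:50, 13:30–14:10.
Thandi ∩ Nikolai: 10:00–10:40, 12:30–13:10.
Thandi ∩ Nikolai ∩ Liang: 10:00–10:40, 12:30–13:10.
Thandi ∩ Nikolai ∩ Liang ∩ Dana: 10:00–10:40, 12:30–12:50.
Windows ≥ 20 min: 10:00–10:40, 12:30–12:50.
Earliest such window starts at 10:00.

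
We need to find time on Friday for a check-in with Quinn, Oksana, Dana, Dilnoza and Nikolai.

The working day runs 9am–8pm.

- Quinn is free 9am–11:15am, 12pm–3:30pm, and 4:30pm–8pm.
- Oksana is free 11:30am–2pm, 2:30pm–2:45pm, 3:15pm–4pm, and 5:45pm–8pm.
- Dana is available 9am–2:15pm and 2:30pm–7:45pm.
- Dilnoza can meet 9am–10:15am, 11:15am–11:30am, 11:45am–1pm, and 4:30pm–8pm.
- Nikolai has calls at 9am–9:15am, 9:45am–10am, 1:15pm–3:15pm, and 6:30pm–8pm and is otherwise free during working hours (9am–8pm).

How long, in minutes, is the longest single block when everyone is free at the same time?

60 minutes

Nikolai free within 09:00–20:00: 09:15–09:45, 10:00–13:15, 15:15–18:30.
Quinn ∩ Oksana: 12:00–14:00, 14:30–14:45, 15:15–15:30, 17:45–20:00.
Quinn ∩ Oksana ∩ Dana: 12:00–14:00, 14:30–14:45, 15:15–15:30, 17:45–19:45.
Quinn ∩ Oksana ∩ Dana ∩ Dilnoza: 12:00–13:00, 17:45–19:45.
Quinn ∩ Oksana ∩ Dana ∩ Dilnoza ∩ Nikolai: 12:00–13:00, 17:45–18:30.
Common window lengths: 60, 45 min; longest is 60.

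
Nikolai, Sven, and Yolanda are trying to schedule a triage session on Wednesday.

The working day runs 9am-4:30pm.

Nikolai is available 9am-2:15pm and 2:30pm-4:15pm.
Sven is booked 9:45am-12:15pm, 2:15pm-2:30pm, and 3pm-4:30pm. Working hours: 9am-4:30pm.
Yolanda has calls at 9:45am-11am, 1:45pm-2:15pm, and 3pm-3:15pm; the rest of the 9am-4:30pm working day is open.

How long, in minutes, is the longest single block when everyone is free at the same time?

90 minutes

Sven free within 09:00–16:30: 09:00–09:45, 12:15–14:15, 14:30–15:00.
Yolanda free within 09:00–16:30: 09:00–09:45, 11:00–13:45, 14:15–15:00, 15:15–16:30.
Nikolai ∩ Sven: 09:00–09:45, 12:15–14:15, 14:30–15:00.
Nikolai ∩ Sven ∩ Yolanda: 09:00–09:45, 12:15–13:45, 14:30–15:00.
Common window lengths: 45, 90, 30 min; longest is 90.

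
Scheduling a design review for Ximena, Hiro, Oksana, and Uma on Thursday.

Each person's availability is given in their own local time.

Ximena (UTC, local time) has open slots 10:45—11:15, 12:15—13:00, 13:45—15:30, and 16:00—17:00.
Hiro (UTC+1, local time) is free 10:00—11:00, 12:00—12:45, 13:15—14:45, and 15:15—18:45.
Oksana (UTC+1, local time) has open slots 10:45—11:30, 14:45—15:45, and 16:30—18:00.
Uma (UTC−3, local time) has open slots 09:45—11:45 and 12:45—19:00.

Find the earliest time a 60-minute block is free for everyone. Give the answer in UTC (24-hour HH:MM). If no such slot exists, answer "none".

16:00

Ximena → UTC: 10:45–11:15, 12:15–13:00, 13:45–15:30, 16:00–17:00.
Hiro → UTC: 09:00–10:00, 11:00–11:45, 12:15–13:45, 14:15–17:45.
Oksana → UTC: 09:45–10:30, 13:45–14:45, 15:30–17:00.
Uma → UTC: 12:45–14:45, 15:45–22:00.
Ximena ∩ Hiro: 11:00–11:15, 12:15–13:00, 14:15–15:30, 16:00–17:00.
Ximena ∩ Hiro ∩ Oksana: 14:15–14:45, 16:00–17:00.
Ximena ∩ Hiro ∩ Oksana ∩ Uma: 14:15–14:45, 16:00–17:00.
Windows ≥ 60 min: 16:00–17:00.
Earliest such window starts at 16:00.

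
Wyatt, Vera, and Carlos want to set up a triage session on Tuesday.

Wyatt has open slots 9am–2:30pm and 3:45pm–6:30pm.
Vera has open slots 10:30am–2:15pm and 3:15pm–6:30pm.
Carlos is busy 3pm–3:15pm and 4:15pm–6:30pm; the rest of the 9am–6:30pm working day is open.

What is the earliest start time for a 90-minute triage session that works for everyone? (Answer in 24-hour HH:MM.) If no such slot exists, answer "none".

Carlos free within 09:00–18:30: 09:00–15:00, 15:15–16:15.
Wyatt ∩ Vera: 10:30–14:15, 15:45–18:30.
Wyatt ∩ Vera ∩ Carlos: 10:30–14:15, 15:45–16:15.
Windows ≥ 90 min: 10:30–14:15.
Earliest such window starts at 10:30.

10:30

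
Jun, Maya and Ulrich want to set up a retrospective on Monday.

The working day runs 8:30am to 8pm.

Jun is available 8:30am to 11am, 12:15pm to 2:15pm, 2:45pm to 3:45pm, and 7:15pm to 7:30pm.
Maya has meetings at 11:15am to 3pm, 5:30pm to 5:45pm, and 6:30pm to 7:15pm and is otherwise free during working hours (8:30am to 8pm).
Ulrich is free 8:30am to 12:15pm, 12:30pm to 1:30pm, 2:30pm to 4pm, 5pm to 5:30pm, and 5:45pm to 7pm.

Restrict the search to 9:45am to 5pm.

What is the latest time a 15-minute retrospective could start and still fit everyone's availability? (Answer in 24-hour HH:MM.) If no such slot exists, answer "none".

Maya free within 08:30–20:00: 08:30–11:15, 15:00–17:30, 17:45–18:30, 19:15–20:00.
Jun ∩ Maya: 08:30–11:00, 15:00–15:45, 19:15–19:30.
Jun ∩ Maya ∩ Ulrich: 08:30–11:00, 15:00–15:45.
Restricted to 09:45–17:00: 09:45–11:00, 15:00–15:45.
Windows ≥ 15 min: 09:45–11:00, 15:00–15:45.
Latest start in the last window 15:00–15:45 is 15:45 − 15 min = 15:30.

15:30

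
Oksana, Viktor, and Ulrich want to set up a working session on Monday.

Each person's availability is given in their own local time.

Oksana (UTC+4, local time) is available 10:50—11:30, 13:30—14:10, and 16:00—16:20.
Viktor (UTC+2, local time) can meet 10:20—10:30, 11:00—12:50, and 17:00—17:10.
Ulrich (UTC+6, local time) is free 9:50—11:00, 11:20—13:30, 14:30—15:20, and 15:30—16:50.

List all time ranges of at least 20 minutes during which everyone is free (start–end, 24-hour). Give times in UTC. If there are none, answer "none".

Oksana → UTC: 06:50–07:30, 09:30–10:10, 12:00–12:20.
Viktor → UTC: 08:20–08:30, 09:00–10:50, 15:00–15:10.
Ulrich → UTC: 03:50–05:00, 05:20–07:30, 08:30–09:20, 09:30–10:50.
Oksana ∩ Viktor: 09:30–10:10.
Oksana ∩ Viktor ∩ Ulrich: 09:30–10:10.
Windows ≥ 20 min: 09:30–10:10.

09:30–10:10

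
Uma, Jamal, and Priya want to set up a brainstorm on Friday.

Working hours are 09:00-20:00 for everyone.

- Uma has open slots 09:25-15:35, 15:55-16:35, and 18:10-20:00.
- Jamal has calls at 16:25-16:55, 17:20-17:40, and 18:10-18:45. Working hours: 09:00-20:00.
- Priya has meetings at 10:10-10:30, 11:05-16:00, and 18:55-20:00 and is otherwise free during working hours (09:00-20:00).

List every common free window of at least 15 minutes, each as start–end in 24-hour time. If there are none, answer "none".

09:25–10:10, 10:30–11:05, 16:00–16:25

Jamal free within 09:00–20:00: 09:00–16:25, 16:55–17:20, 17:40–18:10, 18:45–20:00.
Priya free within 09:00–20:00: 09:00–10:10, 10:30–11:05, 16:00–18:55.
Uma ∩ Jamal: 09:25–15:35, 15:55–16:25, 18:45–20:00.
Uma ∩ Jamal ∩ Priya: 09:25–10:10, 10:30–11:05, 16:00–16:25, 18:45–18:55.
Windows ≥ 15 min: 09:25–10:10, 10:30–11:05, 16:00–16:25.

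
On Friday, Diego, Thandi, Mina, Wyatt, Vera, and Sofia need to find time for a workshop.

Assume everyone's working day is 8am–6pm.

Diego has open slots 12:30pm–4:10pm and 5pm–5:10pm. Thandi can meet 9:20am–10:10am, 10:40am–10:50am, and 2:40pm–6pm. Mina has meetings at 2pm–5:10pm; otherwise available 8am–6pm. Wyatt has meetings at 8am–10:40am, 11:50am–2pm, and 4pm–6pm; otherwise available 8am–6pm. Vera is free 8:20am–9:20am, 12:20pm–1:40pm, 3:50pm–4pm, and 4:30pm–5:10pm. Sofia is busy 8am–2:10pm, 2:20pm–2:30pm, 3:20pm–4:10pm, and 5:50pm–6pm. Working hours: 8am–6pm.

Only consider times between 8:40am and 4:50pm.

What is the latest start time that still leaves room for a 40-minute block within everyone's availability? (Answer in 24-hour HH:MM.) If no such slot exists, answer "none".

Mina free within 08:00–18:00: 08:00–14:00, 17:10–18:00.
Wyatt free within 08:00–18:00: 10:40–11:50, 14:00–16:00.
Sofia free within 08:00–18:00: 14:10–14:20, 14:30–15:20, 16:10–17:50.
Diego ∩ Thandi: 14:40–16:10, 17:00–17:10.
Diego ∩ Thandi ∩ Mina: (none).
Diego ∩ Thandi ∩ Mina ∩ Wyatt: (none).
Diego ∩ Thandi ∩ Mina ∩ Wyatt ∩ Vera: (none).
Diego ∩ Thandi ∩ Mina ∩ Wyatt ∩ Vera ∩ Sofia: (none).
Restricted to 08:40–16:50: (none).
Windows ≥ 40 min: (none).

none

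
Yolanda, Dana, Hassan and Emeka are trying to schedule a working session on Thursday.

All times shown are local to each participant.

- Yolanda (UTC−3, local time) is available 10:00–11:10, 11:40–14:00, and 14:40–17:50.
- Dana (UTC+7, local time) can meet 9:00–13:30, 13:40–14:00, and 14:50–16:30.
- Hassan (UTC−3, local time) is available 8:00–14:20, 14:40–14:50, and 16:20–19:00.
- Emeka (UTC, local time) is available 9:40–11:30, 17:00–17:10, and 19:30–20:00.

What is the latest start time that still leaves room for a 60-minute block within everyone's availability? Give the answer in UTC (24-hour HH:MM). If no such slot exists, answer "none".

Yolanda → UTC: 13:00–14:10, 14:40–17:00, 17:40–20:50.
Dana → UTC: 02:00–06:30, 06:40–07:00, 07:50–09:30.
Hassan → UTC: 11:00–17:20, 17:40–17:50, 19:20–22:00.
Emeka → UTC: 09:40–11:30, 17:00–17:10, 19:30–20:00.
Yolanda ∩ Dana: (none).
Yolanda ∩ Dana ∩ Hassan: (none).
Yolanda ∩ Dana ∩ Hassan ∩ Emeka: (none).
Windows ≥ 60 min: (none).

none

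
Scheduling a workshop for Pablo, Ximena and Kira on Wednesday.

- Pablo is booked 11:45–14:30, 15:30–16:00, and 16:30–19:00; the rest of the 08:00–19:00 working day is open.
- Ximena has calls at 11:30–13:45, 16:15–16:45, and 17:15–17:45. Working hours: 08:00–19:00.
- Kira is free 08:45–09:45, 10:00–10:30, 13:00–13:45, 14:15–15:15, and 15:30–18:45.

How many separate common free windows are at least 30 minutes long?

Pablo free within 08:00–19:00: 08:00–11:45, 14:30–15:30, 16:00–16:30.
Ximena free within 08:00–19:00: 08:00–11:30, 13:45–16:15, 16:45–17:15, 17:45–19:00.
Pablo ∩ Ximena: 08:00–11:30, 14:30–15:30, 16:00–16:15.
Pablo ∩ Ximena ∩ Kira: 08:45–09:45, 10:00–10:30, 14:30–15:15, 16:00–16:15.
Windows ≥ 30 min: 08:45–09:45, 10:00–10:30, 14:30–15:15.
That's 3 windows.

3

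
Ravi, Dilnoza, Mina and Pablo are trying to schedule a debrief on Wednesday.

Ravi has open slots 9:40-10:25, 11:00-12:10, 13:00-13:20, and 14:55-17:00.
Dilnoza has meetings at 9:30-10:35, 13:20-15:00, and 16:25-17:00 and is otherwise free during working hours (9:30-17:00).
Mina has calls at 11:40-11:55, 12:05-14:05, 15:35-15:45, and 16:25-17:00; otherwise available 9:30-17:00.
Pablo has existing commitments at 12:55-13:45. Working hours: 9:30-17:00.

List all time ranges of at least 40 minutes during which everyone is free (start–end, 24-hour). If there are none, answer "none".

11:00–11:40, 15:45–16:25

Dilnoza free within 09:30–17:00: 10:35–13:20, 15:00–16:25.
Mina free within 09:30–17:00: 09:30–11:40, 11:55–12:05, 14:05–15:35, 15:45–16:25.
Pablo free within 09:30–17:00: 09:30–12:55, 13:45–17:00.
Ravi ∩ Dilnoza: 11:00–12:10, 13:00–13:20, 15:00–16:25.
Ravi ∩ Dilnoza ∩ Mina: 11:00–11:40, 11:55–12:05, 15:00–15:35, 15:45–16:25.
Ravi ∩ Dilnoza ∩ Mina ∩ Pablo: 11:00–11:40, 11:55–12:05, 15:00–15:35, 15:45–16:25.
Windows ≥ 40 min: 11:00–11:40, 15:45–16:25.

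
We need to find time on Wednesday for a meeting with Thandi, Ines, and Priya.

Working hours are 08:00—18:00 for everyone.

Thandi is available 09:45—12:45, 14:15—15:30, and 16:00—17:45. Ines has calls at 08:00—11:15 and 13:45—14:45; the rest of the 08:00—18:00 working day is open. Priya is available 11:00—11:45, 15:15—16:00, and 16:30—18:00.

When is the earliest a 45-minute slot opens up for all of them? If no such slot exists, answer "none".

Ines free within 08:00–18:00: 11:15–13:45, 14:45–18:00.
Thandi ∩ Ines: 11:15–12:45, 14:45–15:30, 16:00–17:45.
Thandi ∩ Ines ∩ Priya: 11:15–11:45, 15:15–15:30, 16:30–17:45.
Windows ≥ 45 min: 16:30–17:45.
Earliest such window starts at 16:30.

16:30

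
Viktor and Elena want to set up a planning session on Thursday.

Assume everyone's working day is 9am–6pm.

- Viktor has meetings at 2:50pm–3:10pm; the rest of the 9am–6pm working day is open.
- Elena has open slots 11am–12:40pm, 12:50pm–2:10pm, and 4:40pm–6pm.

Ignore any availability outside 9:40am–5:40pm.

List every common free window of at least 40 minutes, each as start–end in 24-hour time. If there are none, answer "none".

11:00–12:40, 12:50–14:10, 16:40–17:40

Viktor free within 09:00–18:00: 09:00–14:50, 15:10–18:00.
Viktor ∩ Elena: 11:00–12:40, 12:50–14:10, 16:40–18:00.
Restricted to 09:40–17:40: 11:00–12:40, 12:50–14:10, 16:40–17:40.
Windows ≥ 40 min: 11:00–12:40, 12:50–14:10, 16:40–17:40.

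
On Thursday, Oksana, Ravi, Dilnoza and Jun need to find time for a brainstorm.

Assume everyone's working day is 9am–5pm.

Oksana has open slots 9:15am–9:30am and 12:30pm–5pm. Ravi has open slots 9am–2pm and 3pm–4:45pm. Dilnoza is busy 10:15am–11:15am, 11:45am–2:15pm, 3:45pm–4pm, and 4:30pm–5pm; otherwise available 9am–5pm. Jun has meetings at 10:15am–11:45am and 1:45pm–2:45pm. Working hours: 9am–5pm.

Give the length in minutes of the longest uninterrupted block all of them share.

45 minutes

Dilnoza free within 09:00–17:00: 09:00–10:15, 11:15–11:45, 14:15–15:45, 16:00–16:30.
Jun free within 09:00–17:00: 09:00–10:15, 11:45–13:45, 14:45–17:00.
Oksana ∩ Ravi: 09:15–09:30, 12:30–14:00, 15:00–16:45.
Oksana ∩ Ravi ∩ Dilnoza: 09:15–09:30, 15:00–15:45, 16:00–16:30.
Oksana ∩ Ravi ∩ Dilnoza ∩ Jun: 09:15–09:30, 15:00–15:45, 16:00–16:30.
Common window lengths: 15, 45, 30 min; longest is 45.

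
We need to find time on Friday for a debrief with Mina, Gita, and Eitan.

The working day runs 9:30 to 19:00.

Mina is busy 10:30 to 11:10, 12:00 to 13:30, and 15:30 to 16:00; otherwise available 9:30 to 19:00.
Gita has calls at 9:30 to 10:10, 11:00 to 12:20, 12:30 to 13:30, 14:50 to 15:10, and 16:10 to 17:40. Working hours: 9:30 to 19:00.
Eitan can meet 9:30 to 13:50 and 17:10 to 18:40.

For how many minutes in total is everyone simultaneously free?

Mina free within 09:30–19:00: 09:30–10:30, 11:10–12:00, 13:30–15:30, 16:00–19:00.
Gita free within 09:30–19:00: 10:10–11:00, 12:20–12:30, 13:30–14:50, 15:10–16:10, 17:40–19:00.
Mina ∩ Gita: 10:10–10:30, 13:30–14:50, 15:10–15:30, 16:00–16:10, 17:40–19:00.
Mina ∩ Gita ∩ Eitan: 10:10–10:30, 13:30–13:50, 17:40–18:40.
Total common minutes: 20 + 20 + 60 = 100.

100 minutes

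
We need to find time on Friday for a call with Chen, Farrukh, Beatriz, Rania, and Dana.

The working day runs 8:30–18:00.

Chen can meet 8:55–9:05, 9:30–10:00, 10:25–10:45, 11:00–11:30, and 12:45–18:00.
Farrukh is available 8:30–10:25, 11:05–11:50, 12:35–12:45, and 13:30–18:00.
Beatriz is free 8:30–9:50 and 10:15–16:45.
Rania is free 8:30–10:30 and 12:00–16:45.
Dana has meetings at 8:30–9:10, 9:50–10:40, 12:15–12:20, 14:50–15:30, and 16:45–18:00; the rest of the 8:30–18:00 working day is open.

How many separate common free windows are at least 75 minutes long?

2

Dana free within 08:30–18:00: 09:10–09:50, 10:40–12:15, 12:20–14:50, 15:30–16:45.
Chen ∩ Farrukh: 08:55–09:05, 09:30–10:00, 11:05–11:30, 13:30–18:00.
Chen ∩ Farrukh ∩ Beatriz: 08:55–09:05, 09:30–09:50, 11:05–11:30, 13:30–16:45.
Chen ∩ Farrukh ∩ Beatriz ∩ Rania: 08:55–09:05, 09:30–09:50, 13:30–16:45.
Chen ∩ Farrukh ∩ Beatriz ∩ Rania ∩ Dana: 09:30–09:50, 13:30–14:50, 15:30–16:45.
Windows ≥ 75 min: 13:30–14:50, 15:30–16:45.
That's 2 windows.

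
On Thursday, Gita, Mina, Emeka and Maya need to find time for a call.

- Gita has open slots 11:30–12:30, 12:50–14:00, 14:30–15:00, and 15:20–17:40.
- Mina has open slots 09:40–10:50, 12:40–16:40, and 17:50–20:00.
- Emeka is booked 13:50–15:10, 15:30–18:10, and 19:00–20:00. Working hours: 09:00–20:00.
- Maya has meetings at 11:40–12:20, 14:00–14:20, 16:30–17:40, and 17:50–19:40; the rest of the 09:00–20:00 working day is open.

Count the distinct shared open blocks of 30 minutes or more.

1

Emeka free within 09:00–20:00: 09:00–13:50, 15:10–15:30, 18:10–19:00.
Maya free within 09:00–20:00: 09:00–11:40, 12:20–14:00, 14:20–16:30, 17:40–17:50, 19:40–20:00.
Gita ∩ Mina: 12:50–14:00, 14:30–15:00, 15:20–16:40.
Gita ∩ Mina ∩ Emeka: 12:50–13:50, 15:20–15:30.
Gita ∩ Mina ∩ Emeka ∩ Maya: 12:50–13:50, 15:20–15:30.
Windows ≥ 30 min: 12:50–13:50.
That's 1 window.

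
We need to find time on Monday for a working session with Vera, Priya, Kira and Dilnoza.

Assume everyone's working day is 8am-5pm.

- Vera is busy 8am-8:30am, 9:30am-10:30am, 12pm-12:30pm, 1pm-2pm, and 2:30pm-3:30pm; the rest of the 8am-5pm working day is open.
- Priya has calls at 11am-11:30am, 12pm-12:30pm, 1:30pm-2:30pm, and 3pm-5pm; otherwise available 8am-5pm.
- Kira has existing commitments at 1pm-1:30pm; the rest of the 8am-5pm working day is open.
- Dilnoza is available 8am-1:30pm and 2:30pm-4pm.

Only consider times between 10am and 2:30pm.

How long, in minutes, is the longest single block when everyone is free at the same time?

30 minutes

Vera free within 08:00–17:00: 08:30–09:30, 10:30–12:00, 12:30–13:00, 14:00–14:30, 15:30–17:00.
Priya free within 08:00–17:00: 08:00–11:00, 11:30–12:00, 12:30–13:30, 14:30–15:00.
Kira free within 08:00–17:00: 08:00–13:00, 13:30–17:00.
Vera ∩ Priya: 08:30–09:30, 10:30–11:00, 11:30–12:00, 12:30–13:00.
Vera ∩ Priya ∩ Kira: 08:30–09:30, 10:30–11:00, 11:30–12:00, 12:30–13:00.
Vera ∩ Priya ∩ Kira ∩ Dilnoza: 08:30–09:30, 10:30–11:00, 11:30–12:00, 12:30–13:00.
Restricted to 10:00–14:30: 10:30–11:00, 11:30–12:00, 12:30–13:00.
Common window lengths: 30, 30, 30 min; longest is 30.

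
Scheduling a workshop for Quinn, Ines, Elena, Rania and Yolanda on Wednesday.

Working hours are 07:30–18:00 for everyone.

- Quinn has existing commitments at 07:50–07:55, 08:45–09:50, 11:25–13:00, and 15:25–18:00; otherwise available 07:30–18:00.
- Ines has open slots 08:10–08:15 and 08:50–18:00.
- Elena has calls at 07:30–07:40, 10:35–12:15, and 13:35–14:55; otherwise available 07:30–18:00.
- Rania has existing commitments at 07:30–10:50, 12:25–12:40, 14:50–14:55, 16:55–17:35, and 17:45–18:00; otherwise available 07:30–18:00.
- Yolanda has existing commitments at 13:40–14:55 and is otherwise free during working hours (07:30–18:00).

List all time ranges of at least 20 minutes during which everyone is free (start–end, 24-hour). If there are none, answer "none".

Quinn free within 07:30–18:00: 07:30–07:50, 07:55–08:45, 09:50–11:25, 13:00–15:25.
Elena free within 07:30–18:00: 07:40–10:35, 12:15–13:35, 14:55–18:00.
Rania free within 07:30–18:00: 10:50–12:25, 12:40–14:50, 14:55–16:55, 17:35–17:45.
Yolanda free within 07:30–18:00: 07:30–13:40, 14:55–18:00.
Quinn ∩ Ines: 08:10–08:15, 09:50–11:25, 13:00–15:25.
Quinn ∩ Ines ∩ Elena: 08:10–08:15, 09:50–10:35, 13:00–13:35, 14:55–15:25.
Quinn ∩ Ines ∩ Elena ∩ Rania: 13:00–13:35, 14:55–15:25.
Quinn ∩ Ines ∩ Elena ∩ Rania ∩ Yolanda: 13:00–13:35, 14:55–15:25.
Windows ≥ 20 min: 13:00–13:35, 14:55–15:25.

13:00–13:35, 14:55–15:25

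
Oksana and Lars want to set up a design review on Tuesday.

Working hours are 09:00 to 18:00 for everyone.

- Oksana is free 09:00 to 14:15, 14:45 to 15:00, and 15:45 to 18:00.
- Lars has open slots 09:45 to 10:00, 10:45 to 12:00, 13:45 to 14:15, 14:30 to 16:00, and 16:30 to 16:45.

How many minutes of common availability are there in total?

165 minutes

Oksana ∩ Lars: 09:45–10:00, 10:45–12:00, 13:45–14:15, 14:45–15:00, 15:45–16:00, 16:30–16:45.
Total common minutes: 15 + 75 + 30 + 15 + 15 + 15 = 165.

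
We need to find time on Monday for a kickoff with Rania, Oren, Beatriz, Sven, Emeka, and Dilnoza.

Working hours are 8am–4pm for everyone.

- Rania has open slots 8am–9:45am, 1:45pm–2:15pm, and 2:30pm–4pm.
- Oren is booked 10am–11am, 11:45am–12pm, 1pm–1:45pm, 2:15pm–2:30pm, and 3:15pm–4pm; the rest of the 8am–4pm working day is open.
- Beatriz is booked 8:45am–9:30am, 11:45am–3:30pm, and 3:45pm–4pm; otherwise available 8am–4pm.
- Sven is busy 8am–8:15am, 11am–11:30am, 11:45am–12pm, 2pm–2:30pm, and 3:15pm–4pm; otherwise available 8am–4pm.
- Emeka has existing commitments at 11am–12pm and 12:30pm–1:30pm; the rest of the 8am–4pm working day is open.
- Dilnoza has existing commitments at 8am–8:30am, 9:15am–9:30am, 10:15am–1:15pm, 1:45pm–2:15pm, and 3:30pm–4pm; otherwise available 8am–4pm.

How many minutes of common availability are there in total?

30 minutes

Oren free within 08:00–16:00: 08:00–10:00, 11:00–11:45, 12:00–13:00, 13:45–14:15, 14:30–15:15.
Beatriz free within 08:00–16:00: 08:00–08:45, 09:30–11:45, 15:30–15:45.
Sven free within 08:00–16:00: 08:15–11:00, 11:30–11:45, 12:00–14:00, 14:30–15:15.
Emeka free within 08:00–16:00: 08:00–11:00, 12:00–12:30, 13:30–16:00.
Dilnoza free within 08:00–16:00: 08:30–09:15, 09:30–10:15, 13:15–13:45, 14:15–15:30.
Rania ∩ Oren: 08:00–09:45, 13:45–14:15, 14:30–15:15.
Rania ∩ Oren ∩ Beatriz: 08:00–08:45, 09:30–09:45.
Rania ∩ Oren ∩ Beatriz ∩ Sven: 08:15–08:45, 09:30–09:45.
Rania ∩ Oren ∩ Beatriz ∩ Sven ∩ Emeka: 08:15–08:45, 09:30–09:45.
Rania ∩ Oren ∩ Beatriz ∩ Sven ∩ Emeka ∩ Dilnoza: 08:30–08:45, 09:30–09:45.
Total common minutes: 15 + 15 = 30.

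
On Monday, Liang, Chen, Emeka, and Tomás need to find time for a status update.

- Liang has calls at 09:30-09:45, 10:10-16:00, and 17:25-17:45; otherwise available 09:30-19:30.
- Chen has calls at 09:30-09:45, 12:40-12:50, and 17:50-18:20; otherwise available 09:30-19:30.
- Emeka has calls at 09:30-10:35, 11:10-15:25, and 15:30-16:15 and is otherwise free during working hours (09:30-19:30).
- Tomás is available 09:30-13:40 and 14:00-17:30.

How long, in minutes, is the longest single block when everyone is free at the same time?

Liang free within 09:30–19:30: 09:45–10:10, 16:00–17:25, 17:45–19:30.
Chen free within 09:30–19:30: 09:45–12:40, 12:50–17:50, 18:20–19:30.
Emeka free within 09:30–19:30: 10:35–11:10, 15:25–15:30, 16:15–19:30.
Liang ∩ Chen: 09:45–10:10, 16:00–17:25, 17:45–17:50, 18:20–19:30.
Liang ∩ Chen ∩ Emeka: 16:15–17:25, 17:45–17:50, 18:20–19:30.
Liang ∩ Chen ∩ Emeka ∩ Tomás: 16:15–17:25.
Single common window of 70 minutes.

70 minutes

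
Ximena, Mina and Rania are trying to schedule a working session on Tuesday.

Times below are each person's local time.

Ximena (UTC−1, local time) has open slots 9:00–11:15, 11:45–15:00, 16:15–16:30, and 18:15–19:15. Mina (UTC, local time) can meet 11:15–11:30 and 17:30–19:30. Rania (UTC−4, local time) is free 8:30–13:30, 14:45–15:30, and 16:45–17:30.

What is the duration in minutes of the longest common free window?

15 minutes

Ximena → UTC: 10:00–12:15, 12:45–16:00, 17:15–17:30, 19:15–20:15.
Mina → UTC: 11:15–11:30, 17:30–19:30.
Rania → UTC: 12:30–17:30, 18:45–19:30, 20:45–21:30.
Ximena ∩ Mina: 11:15–11:30, 19:15–19:30.
Ximena ∩ Mina ∩ Rania: 19:15–19:30.
Single common window of 15 minutes.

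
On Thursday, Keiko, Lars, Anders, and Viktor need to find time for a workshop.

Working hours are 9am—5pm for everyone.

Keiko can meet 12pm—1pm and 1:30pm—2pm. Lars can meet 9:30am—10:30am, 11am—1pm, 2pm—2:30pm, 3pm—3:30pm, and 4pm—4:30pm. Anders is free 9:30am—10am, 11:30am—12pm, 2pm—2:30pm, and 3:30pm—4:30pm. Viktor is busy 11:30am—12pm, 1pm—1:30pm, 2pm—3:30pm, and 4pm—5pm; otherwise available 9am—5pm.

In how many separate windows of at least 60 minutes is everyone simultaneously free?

Viktor free within 09:00–17:00: 09:00–11:30, 12:00–13:00, 13:30–14:00, 15:30–16:00.
Keiko ∩ Lars: 12:00–13:00.
Keiko ∩ Lars ∩ Anders: (none).
Keiko ∩ Lars ∩ Anders ∩ Viktor: (none).
Windows ≥ 60 min: (none).
That's 0 windows.

0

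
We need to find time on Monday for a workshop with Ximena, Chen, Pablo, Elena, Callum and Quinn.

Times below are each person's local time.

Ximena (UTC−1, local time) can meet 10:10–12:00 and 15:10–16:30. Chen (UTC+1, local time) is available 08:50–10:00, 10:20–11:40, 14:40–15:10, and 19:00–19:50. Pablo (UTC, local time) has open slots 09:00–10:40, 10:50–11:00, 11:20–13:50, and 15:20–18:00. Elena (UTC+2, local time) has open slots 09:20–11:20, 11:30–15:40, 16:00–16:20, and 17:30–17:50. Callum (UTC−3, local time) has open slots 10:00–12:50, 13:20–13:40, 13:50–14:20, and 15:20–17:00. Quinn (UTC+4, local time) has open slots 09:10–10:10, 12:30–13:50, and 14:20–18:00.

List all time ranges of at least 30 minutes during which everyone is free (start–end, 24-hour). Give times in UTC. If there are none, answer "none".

none

Ximena → UTC: 11:10–13:00, 16:10–17:30.
Chen → UTC: 07:50–09:00, 09:20–10:40, 13:40–14:10, 18:00–18:50.
Pablo → UTC: 09:00–10:40, 10:50–11:00, 11:20–13:50, 15:20–18:00.
Elena → UTC: 07:20–09:20, 09:30–13:40, 14:00–14:20, 15:30–15:50.
Callum → UTC: 13:00–15:50, 16:20–16:40, 16:50–17:20, 18:20–20:00.
Quinn → UTC: 05:10–06:10, 08:30–09:50, 10:20–14:00.
Ximena ∩ Chen: (none).
Ximena ∩ Chen ∩ Pablo: (none).
Ximena ∩ Chen ∩ Pablo ∩ Elena: (none).
Ximena ∩ Chen ∩ Pablo ∩ Elena ∩ Callum: (none).
Ximena ∩ Chen ∩ Pablo ∩ Elena ∩ Callum ∩ Quinn: (none).
Windows ≥ 30 min: (none).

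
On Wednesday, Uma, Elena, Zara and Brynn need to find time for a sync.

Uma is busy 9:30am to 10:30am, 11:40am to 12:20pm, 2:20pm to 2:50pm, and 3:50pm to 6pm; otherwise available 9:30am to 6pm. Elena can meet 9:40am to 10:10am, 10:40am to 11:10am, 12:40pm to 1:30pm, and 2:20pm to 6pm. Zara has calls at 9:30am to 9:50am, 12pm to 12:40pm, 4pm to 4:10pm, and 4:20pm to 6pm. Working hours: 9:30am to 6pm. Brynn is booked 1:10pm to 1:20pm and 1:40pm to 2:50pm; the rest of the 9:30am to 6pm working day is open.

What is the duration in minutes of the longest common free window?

60 minutes

Uma free within 09:30–18:00: 10:30–11:40, 12:20–14:20, 14:50–15:50.
Zara free within 09:30–18:00: 09:50–12:00, 12:40–16:00, 16:10–16:20.
Brynn free within 09:30–18:00: 09:30–13:10, 13:20–13:40, 14:50–18:00.
Uma ∩ Elena: 10:40–11:10, 12:40–13:30, 14:50–15:50.
Uma ∩ Elena ∩ Zara: 10:40–11:10, 12:40–13:30, 14:50–15:50.
Uma ∩ Elena ∩ Zara ∩ Brynn: 10:40–11:10, 12:40–13:10, 13:20–13:30, 14:50–15:50.
Common window lengths: 30, 30, 10, 60 min; longest is 60.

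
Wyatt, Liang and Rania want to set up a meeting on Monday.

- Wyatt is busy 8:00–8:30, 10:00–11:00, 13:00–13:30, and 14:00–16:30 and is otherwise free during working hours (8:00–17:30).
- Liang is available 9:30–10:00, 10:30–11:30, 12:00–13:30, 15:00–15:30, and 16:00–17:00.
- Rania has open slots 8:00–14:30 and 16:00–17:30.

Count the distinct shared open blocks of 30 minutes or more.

Wyatt free within 08:00–17:30: 08:30–10:00, 11:00–13:00, 13:30–14:00, 16:30–17:30.
Wyatt ∩ Liang: 09:30–10:00, 11:00–11:30, 12:00–13:00, 16:30–17:00.
Wyatt ∩ Liang ∩ Rania: 09:30–10:00, 11:00–11:30, 12:00–13:00, 16:30–17:00.
Windows ≥ 30 min: 09:30–10:00, 11:00–11:30, 12:00–13:00, 16:30–17:00.
That's 4 windows.

4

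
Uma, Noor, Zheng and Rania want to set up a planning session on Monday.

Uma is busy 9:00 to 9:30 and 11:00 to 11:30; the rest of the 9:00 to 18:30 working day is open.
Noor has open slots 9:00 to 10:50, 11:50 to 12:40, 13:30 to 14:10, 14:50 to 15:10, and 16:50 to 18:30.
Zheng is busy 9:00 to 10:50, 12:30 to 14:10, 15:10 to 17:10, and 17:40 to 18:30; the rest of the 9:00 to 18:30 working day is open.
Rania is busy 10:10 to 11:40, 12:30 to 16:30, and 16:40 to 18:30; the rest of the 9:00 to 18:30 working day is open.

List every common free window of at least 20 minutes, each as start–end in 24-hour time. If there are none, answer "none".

Uma free within 09:00–18:30: 09:30–11:00, 11:30–18:30.
Zheng free within 09:00–18:30: 10:50–12:30, 14:10–15:10, 17:10–17:40.
Rania free within 09:00–18:30: 09:00–10:10, 11:40–12:30, 16:30–16:40.
Uma ∩ Noor: 09:30–10:50, 11:50–12:40, 13:30–14:10, 14:50–15:10, 16:50–18:30.
Uma ∩ Noor ∩ Zheng: 11:50–12:30, 14:50–15:10, 17:10–17:40.
Uma ∩ Noor ∩ Zheng ∩ Rania: 11:50–12:30.
Windows ≥ 20 min: 11:50–12:30.

11:50–12:30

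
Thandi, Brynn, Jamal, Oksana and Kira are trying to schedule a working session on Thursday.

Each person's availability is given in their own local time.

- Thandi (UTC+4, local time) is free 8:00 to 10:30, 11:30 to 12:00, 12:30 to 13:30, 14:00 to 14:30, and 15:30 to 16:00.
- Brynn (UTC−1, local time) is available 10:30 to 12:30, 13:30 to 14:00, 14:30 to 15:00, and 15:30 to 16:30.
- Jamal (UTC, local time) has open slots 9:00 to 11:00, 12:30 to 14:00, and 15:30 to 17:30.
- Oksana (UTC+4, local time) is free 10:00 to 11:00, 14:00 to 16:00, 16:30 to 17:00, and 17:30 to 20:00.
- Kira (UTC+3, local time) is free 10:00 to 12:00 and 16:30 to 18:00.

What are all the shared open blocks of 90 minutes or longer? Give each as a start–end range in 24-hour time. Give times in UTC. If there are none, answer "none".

Thandi → UTC: 04:00–06:30, 07:30–08:00, 08:30–09:30, 10:00–10:30, 11:30–12:00.
Brynn → UTC: 11:30–13:30, 14:30–15:00, 15:30–16:00, 16:30–17:30.
Jamal → UTC: 09:00–11:00, 12:30–14:00, 15:30–17:30.
Oksana → UTC: 06:00–07:00, 10:00–12:00, 12:30–13:00, 13:30–16:00.
Kira → UTC: 07:00–09:00, 13:30–15:00.
Thandi ∩ Brynn: 11:30–12:00.
Thandi ∩ Brynn ∩ Jamal: (none).
Thandi ∩ Brynn ∩ Jamal ∩ Oksana: (none).
Thandi ∩ Brynn ∩ Jamal ∩ Oksana ∩ Kira: (none).
Windows ≥ 90 min: (none).

none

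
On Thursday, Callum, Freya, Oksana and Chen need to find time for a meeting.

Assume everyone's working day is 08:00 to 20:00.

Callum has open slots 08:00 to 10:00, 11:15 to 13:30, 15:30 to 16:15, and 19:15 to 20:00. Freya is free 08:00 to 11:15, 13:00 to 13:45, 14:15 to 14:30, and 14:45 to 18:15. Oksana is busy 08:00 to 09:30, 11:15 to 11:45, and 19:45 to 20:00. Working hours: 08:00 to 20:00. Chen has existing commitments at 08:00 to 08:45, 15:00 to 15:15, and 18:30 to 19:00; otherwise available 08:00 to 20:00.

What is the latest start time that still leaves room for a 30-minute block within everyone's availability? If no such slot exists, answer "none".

15:45

Oksana free within 08:00–20:00: 09:30–11:15, 11:45–19:45.
Chen free within 08:00–20:00: 08:45–15:00, 15:15–18:30, 19:00–20:00.
Callum ∩ Freya: 08:00–10:00, 13:00–13:30, 15:30–16:15.
Callum ∩ Freya ∩ Oksana: 09:30–10:00, 13:00–13:30, 15:30–16:15.
Callum ∩ Freya ∩ Oksana ∩ Chen: 09:30–10:00, 13:00–13:30, 15:30–16:15.
Windows ≥ 30 min: 09:30–10:00, 13:00–13:30, 15:30–16:15.
Latest start in the last window 15:30–16:15 is 16:15 − 30 min = 15:45.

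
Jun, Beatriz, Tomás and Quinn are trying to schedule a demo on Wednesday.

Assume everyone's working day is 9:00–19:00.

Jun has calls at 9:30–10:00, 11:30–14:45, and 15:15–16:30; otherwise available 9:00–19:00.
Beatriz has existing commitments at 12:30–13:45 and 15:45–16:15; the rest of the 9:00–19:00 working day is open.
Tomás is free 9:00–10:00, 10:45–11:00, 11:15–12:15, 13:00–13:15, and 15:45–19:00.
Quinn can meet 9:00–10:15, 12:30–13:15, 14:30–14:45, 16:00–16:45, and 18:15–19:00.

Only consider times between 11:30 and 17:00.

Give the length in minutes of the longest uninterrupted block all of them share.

15 minutes

Jun free within 09:00–19:00: 09:00–09:30, 10:00–11:30, 14:45–15:15, 16:30–19:00.
Beatriz free within 09:00–19:00: 09:00–12:30, 13:45–15:45, 16:15–19:00.
Jun ∩ Beatriz: 09:00–09:30, 10:00–11:30, 14:45–15:15, 16:30–19:00.
Jun ∩ Beatriz ∩ Tomás: 09:00–09:30, 10:45–11:00, 11:15–11:30, 16:30–19:00.
Jun ∩ Beatriz ∩ Tomás ∩ Quinn: 09:00–09:30, 16:30–16:45, 18:15–19:00.
Restricted to 11:30–17:00: 16:30–16:45.
Single common window of 15 minutes.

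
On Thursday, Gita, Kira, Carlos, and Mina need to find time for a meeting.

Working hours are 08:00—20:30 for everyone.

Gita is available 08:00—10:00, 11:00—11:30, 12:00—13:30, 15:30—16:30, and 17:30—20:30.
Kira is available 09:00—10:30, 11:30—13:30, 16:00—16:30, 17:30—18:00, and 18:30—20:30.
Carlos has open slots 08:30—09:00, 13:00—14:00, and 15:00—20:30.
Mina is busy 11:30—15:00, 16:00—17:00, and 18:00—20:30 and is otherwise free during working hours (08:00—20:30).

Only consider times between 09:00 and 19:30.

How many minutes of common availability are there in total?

Mina free within 08:00–20:30: 08:00–11:30, 15:00–16:00, 17:00–18:00.
Gita ∩ Kira: 09:00–10:00, 12:00–13:30, 16:00–16:30, 17:30–18:00, 18:30–20:30.
Gita ∩ Kira ∩ Carlos: 13:00–13:30, 16:00–16:30, 17:30–18:00, 18:30–20:30.
Gita ∩ Kira ∩ Carlos ∩ Mina: 17:30–18:00.
Restricted to 09:00–19:30: 17:30–18:00.
Total common minutes: 30.

30 minutes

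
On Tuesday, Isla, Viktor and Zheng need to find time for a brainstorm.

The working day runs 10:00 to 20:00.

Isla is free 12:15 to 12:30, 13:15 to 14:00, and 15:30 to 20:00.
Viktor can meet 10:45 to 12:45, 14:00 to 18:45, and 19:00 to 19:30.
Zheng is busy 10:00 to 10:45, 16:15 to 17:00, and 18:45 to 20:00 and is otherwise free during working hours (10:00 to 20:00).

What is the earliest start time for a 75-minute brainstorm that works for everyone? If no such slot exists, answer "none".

Zheng free within 10:00–20:00: 10:45–16:15, 17:00–18:45.
Isla ∩ Viktor: 12:15–12:30, 15:30–18:45, 19:00–19:30.
Isla ∩ Viktor ∩ Zheng: 12:15–12:30, 15:30–16:15, 17:00–18:45.
Windows ≥ 75 min: 17:00–18:45.
Earliest such window starts at 17:00.

17:00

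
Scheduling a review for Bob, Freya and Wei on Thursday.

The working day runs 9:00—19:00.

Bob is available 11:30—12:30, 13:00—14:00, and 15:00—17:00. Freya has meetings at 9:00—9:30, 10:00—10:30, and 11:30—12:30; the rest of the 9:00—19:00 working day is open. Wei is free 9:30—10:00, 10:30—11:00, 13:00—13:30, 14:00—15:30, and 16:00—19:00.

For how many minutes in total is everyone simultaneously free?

Freya free within 09:00–19:00: 09:30–10:00, 10:30–11:30, 12:30–19:00.
Bob ∩ Freya: 13:00–14:00, 15:00–17:00.
Bob ∩ Freya ∩ Wei: 13:00–13:30, 15:00–15:30, 16:00–17:00.
Total common minutes: 30 + 30 + 60 = 120.

120 minutes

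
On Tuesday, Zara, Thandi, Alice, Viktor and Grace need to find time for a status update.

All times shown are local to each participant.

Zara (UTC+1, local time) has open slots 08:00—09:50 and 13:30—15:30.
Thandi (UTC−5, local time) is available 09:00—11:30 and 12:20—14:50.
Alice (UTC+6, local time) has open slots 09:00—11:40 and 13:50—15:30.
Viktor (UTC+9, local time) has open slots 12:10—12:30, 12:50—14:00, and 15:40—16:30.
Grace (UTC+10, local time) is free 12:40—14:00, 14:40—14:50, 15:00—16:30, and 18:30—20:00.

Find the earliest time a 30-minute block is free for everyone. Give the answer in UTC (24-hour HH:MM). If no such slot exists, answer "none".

none

Zara → UTC: 07:00–08:50, 12:30–14:30.
Thandi → UTC: 14:00–16:30, 17:20–19:50.
Alice → UTC: 03:00–05:40, 07:50–09:30.
Viktor → UTC: 03:10–03:30, 03:50–05:00, 06:40–07:30.
Grace → UTC: 02:40–04:00, 04:40–04:50, 05:00–06:30, 08:30–10:00.
Zara ∩ Thandi: 14:00–14:30.
Zara ∩ Thandi ∩ Alice: (none).
Zara ∩ Thandi ∩ Alice ∩ Viktor: (none).
Zara ∩ Thandi ∩ Alice ∩ Viktor ∩ Grace: (none).
Windows ≥ 30 min: (none).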